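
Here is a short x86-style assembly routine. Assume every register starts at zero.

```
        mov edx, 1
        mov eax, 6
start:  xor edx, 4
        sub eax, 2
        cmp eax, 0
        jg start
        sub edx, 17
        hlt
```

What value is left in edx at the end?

-12

edx=1
eax=6
edx=1^4=5
eax=6-2=4
cmp eax, 0  (cmp 4,0)
jg start: taken
edx=5^4=1
eax=4-2=2
cmp eax, 0  (cmp 2,0)
jg start: taken
edx=1^4=5
eax=2-2=0
cmp eax, 0  (cmp 0,0)
jg start: not taken
edx=5-17=-12
halt.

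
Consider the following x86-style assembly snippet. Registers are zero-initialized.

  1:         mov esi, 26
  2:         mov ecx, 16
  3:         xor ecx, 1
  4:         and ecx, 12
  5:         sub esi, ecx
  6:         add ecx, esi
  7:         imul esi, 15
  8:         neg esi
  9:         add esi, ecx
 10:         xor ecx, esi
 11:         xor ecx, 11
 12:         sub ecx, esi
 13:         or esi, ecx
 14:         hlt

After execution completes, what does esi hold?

mov esi, 26 → esi=26
mov ecx, 16 → ecx=16
xor ecx, 1 → ecx=16^1=17
and ecx, 12 → ecx=17&12=0
sub esi, ecx → esi=26-0=26
add ecx, esi → ecx=0+26=26
imul esi, 15 → esi=26*15=390
neg esi → esi=-(390)=-390
add esi, ecx → esi=(-390)+26=-364
xor ecx, esi → ecx=26^(-364)=-370
xor ecx, 11 → ecx=(-370)^11=-379
sub ecx, esi → ecx=(-379)-(-364)=-15
or esi, ecx → esi=(-364)|(-15)=-11
halt.

-11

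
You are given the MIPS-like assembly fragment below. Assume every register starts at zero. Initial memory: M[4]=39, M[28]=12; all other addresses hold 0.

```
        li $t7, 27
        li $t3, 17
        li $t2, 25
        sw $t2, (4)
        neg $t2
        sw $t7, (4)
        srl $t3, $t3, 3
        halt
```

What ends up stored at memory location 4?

after li $t7, 27: $t7=27
after li $t3, 17: $t3=17
after li $t2, 25: $t2=25
sw $t2, (4) → M[4]=25
after neg $t2: $t2=-(25)=-25
sw $t7, (4) → M[4]=27
after srl $t3, $t3, 3: $t3=17>>3=2
halt.

27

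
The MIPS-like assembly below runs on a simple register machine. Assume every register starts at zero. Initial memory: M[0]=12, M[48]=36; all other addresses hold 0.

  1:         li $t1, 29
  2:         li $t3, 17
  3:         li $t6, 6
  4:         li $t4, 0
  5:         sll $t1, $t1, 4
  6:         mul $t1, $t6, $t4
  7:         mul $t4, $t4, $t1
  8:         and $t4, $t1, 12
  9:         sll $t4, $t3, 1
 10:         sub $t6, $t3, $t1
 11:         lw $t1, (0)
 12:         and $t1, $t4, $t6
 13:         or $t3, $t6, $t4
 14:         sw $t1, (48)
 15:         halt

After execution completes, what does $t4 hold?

34

after li $t1, 29: $t1=29
after li $t3, 17: $t3=17
after li $t6, 6: $t6=6
after li $t4, 0: $t4=0
after sll $t1, $t1, 4: $t1=29<<4=464
after mul $t1, $t6, $t4: $t1=6*0=0
after mul $t4, $t4, $t1: $t4=0*0=0
after and $t4, $t1, 12: $t4=0&12=0
after sll $t4, $t3, 1: $t4=17<<1=34
after sub $t6, $t3, $t1: $t6=17-0=17
after lw $t1, (0): $t1=M[0]=12
after and $t1, $t4, $t6: $t1=34&17=0
after or $t3, $t6, $t4: $t3=17|34=51
sw $t1, (48) → M[48]=0
halt.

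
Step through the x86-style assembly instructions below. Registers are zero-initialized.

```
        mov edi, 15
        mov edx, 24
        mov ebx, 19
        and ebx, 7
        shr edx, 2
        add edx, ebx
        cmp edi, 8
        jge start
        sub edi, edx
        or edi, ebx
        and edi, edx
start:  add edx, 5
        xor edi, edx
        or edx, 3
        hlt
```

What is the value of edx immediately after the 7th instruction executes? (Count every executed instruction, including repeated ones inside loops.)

after mov edi, 15: edi=15
after mov edx, 24: edx=24
after mov ebx, 19: ebx=19
after and ebx, 7: ebx=19&7=3
after shr edx, 2: edx=24>>2=6
after add edx, ebx: edx=6+3=9
cmp edi, 8  (cmp 15,8)
After step 7: edx = 9.

9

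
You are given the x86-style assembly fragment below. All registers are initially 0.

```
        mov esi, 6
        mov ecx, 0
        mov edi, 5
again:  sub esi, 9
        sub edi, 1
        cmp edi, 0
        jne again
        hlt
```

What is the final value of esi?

-39

esi=6
ecx=0
edi=5
esi=6-9=-3
edi=5-1=4
cmp edi, 0  (cmp 4,0)
jne again: taken
esi=(-3)-9=-12
edi=4-1=3
cmp edi, 0  (cmp 3,0)
jne again: taken
esi=(-12)-9=-21
edi=3-1=2
cmp edi, 0  (cmp 2,0)
jne again: taken
esi=(-21)-9=-30
edi=2-1=1
cmp edi, 0  (cmp 1,0)
jne again: taken
esi=(-30)-9=-39
edi=1-1=0
cmp edi, 0  (cmp 0,0)
jne again: not taken
halt.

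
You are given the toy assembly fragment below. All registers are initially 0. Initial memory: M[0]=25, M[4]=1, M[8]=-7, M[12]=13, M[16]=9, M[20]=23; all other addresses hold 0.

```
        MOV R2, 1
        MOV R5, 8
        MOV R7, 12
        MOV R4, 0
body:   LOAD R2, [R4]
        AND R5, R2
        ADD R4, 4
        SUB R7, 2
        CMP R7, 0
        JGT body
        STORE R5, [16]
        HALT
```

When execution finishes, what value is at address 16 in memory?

MOV R2, 1 → R2=1
MOV R5, 8 → R5=8
MOV R7, 12 → R7=12
MOV R4, 0 → R4=0
LOAD R2, [R4] → R2=M[0]=25
AND R5, R2 → R5=8&25=8
ADD R4, 4 → R4=0+4=4
SUB R7, 2 → R7=12-2=10
CMP R7, 0  (cmp 10,0)
JGT body: taken
LOAD R2, [R4] → R2=M[4]=1
AND R5, R2 → R5=8&1=0
ADD R4, 4 → R4=4+4=8
SUB R7, 2 → R7=10-2=8
CMP R7, 0  (cmp 8,0)
JGT body: taken
LOAD R2, [R4] → R2=M[8]=-7
AND R5, R2 → R5=0&(-7)=0
ADD R4, 4 → R4=8+4=12
SUB R7, 2 → R7=8-2=6
CMP R7, 0  (cmp 6,0)
JGT body: taken
LOAD R2, [R4] → R2=M[12]=13
AND R5, R2 → R5=0&13=0
ADD R4, 4 → R4=12+4=16
SUB R7, 2 → R7=6-2=4
CMP R7, 0  (cmp 4,0)
JGT body: taken
LOAD R2, [R4] → R2=M[16]=9
AND R5, R2 → R5=0&9=0
ADD R4, 4 → R4=16+4=20
SUB R7, 2 → R7=4-2=2
CMP R7, 0  (cmp 2,0)
JGT body: taken
LOAD R2, [R4] → R2=M[20]=23
AND R5, R2 → R5=0&23=0
ADD R4, 4 → R4=20+4=24
SUB R7, 2 → R7=2-2=0
CMP R7, 0  (cmp 0,0)
JGT body: not taken
STORE R5, [16] → M[16]=0
halt.

0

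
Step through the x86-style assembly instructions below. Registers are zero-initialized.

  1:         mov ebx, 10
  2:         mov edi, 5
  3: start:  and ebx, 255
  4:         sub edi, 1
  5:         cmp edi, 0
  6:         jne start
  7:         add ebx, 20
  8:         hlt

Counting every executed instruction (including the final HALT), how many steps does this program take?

after mov ebx, 10: ebx=10
after mov edi, 5: edi=5
after and ebx, 255: ebx=10&255=10
after sub edi, 1: edi=5-1=4
cmp edi, 0  (cmp 4,0)
jne start: taken
after and ebx, 255: ebx=10&255=10
after sub edi, 1: edi=4-1=3
cmp edi, 0  (cmp 3,0)
jne start: taken
after and ebx, 255: ebx=10&255=10
after sub edi, 1: edi=3-1=2
cmp edi, 0  (cmp 2,0)
jne start: taken
after and ebx, 255: ebx=10&255=10
after sub edi, 1: edi=2-1=1
cmp edi, 0  (cmp 1,0)
jne start: taken
after and ebx, 255: ebx=10&255=10
after sub edi, 1: edi=1-1=0
cmp edi, 0  (cmp 0,0)
jne start: not taken
after add ebx, 20: ebx=10+20=30
halt.
Total executed instructions: 24.

24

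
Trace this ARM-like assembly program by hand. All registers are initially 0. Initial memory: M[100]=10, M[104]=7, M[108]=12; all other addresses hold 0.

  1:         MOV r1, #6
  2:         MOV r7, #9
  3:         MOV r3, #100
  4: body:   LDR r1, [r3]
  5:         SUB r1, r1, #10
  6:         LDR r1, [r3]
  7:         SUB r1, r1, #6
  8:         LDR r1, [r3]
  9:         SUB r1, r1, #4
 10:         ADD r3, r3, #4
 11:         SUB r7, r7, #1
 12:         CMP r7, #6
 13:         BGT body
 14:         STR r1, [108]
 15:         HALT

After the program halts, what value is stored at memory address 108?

8

r1=6
r7=9
r3=100
r1=M[100]=10
r1=10-10=0
r1=M[100]=10
r1=10-6=4
r1=M[100]=10
r1=10-4=6
r3=100+4=104
r7=9-1=8
CMP r7, #6  (cmp 8,6)
BGT body: taken
r1=M[104]=7
r1=7-10=-3
r1=M[104]=7
r1=7-6=1
r1=M[104]=7
r1=7-4=3
r3=104+4=108
r7=8-1=7
CMP r7, #6  (cmp 7,6)
BGT body: taken
r1=M[108]=12
r1=12-10=2
r1=M[108]=12
r1=12-6=6
r1=M[108]=12
r1=12-4=8
r3=108+4=112
r7=7-1=6
CMP r7, #6  (cmp 6,6)
BGT body: not taken
STR r1, [108] → M[108]=8
halt.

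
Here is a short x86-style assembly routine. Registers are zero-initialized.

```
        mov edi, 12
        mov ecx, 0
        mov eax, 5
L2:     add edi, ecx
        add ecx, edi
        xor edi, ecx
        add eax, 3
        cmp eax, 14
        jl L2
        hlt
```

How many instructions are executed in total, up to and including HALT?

22

after mov edi, 12: edi=12
after mov ecx, 0: ecx=0
after mov eax, 5: eax=5
after add edi, ecx: edi=12+0=12
after add ecx, edi: ecx=0+12=12
after xor edi, ecx: edi=12^12=0
after add eax, 3: eax=5+3=8
cmp eax, 14  (cmp 8,14)
jl L2: taken
after add edi, ecx: edi=0+12=12
after add ecx, edi: ecx=12+12=24
after xor edi, ecx: edi=12^24=20
after add eax, 3: eax=8+3=11
cmp eax, 14  (cmp 11,14)
jl L2: taken
after add edi, ecx: edi=20+24=44
after add ecx, edi: ecx=24+44=68
after xor edi, ecx: edi=44^68=104
after add eax, 3: eax=11+3=14
cmp eax, 14  (cmp 14,14)
jl L2: not taken
halt.
Total executed instructions: 22.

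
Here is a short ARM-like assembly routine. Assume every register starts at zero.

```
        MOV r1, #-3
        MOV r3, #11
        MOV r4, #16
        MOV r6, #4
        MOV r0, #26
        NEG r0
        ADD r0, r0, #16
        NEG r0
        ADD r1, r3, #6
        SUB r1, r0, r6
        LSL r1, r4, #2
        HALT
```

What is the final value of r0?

10

MOV r1, #-3 → r1=-3
MOV r3, #11 → r3=11
MOV r4, #16 → r4=16
MOV r6, #4 → r6=4
MOV r0, #26 → r0=26
NEG r0 → r0=-(26)=-26
ADD r0, r0, #16 → r0=(-26)+16=-10
NEG r0 → r0=-(-10)=10
ADD r1, r3, #6 → r1=11+6=17
SUB r1, r0, r6 → r1=10-4=6
LSL r1, r4, #2 → r1=16<<2=64
halt.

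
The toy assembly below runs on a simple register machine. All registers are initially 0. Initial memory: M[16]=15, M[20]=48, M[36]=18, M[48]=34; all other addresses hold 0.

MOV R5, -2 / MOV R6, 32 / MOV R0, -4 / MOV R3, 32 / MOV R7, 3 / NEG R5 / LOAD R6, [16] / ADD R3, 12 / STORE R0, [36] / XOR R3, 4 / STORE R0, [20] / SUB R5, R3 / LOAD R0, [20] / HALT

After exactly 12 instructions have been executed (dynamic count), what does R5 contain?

R5=-2
R6=32
R0=-4
R3=32
R7=3
R5=-(-2)=2
R6=M[16]=15
R3=32+12=44
STORE R0, [36] → M[36]=-4
R3=44^4=40
STORE R0, [20] → M[20]=-4
R5=2-40=-38
After step 12: R5 = -38.

-38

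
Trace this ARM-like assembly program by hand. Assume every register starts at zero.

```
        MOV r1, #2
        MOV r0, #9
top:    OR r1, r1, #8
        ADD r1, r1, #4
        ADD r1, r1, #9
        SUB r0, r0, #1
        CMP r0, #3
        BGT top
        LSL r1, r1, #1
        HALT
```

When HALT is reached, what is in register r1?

after MOV r1, #2: r1=2
after MOV r0, #9: r0=9
after OR r1, r1, #8: r1=2|8=10
after ADD r1, r1, #4: r1=10+4=14
after ADD r1, r1, #9: r1=14+9=23
after SUB r0, r0, #1: r0=9-1=8
CMP r0, #3  (cmp 8,3)
BGT top: taken
after OR r1, r1, #8: r1=23|8=31
after ADD r1, r1, #4: r1=31+4=35
after ADD r1, r1, #9: r1=35+9=44
after SUB r0, r0, #1: r0=8-1=7
CMP r0, #3  (cmp 7,3)
BGT top: taken
after OR r1, r1, #8: r1=44|8=44
after ADD r1, r1, #4: r1=44+4=48
after ADD r1, r1, #9: r1=48+9=57
after SUB r0, r0, #1: r0=7-1=6
CMP r0, #3  (cmp 6,3)
BGT top: taken
after OR r1, r1, #8: r1=57|8=57
after ADD r1, r1, #4: r1=57+4=61
after ADD r1, r1, #9: r1=61+9=70
after SUB r0, r0, #1: r0=6-1=5
CMP r0, #3  (cmp 5,3)
BGT top: taken
after OR r1, r1, #8: r1=70|8=78
after ADD r1, r1, #4: r1=78+4=82
after ADD r1, r1, #9: r1=82+9=91
after SUB r0, r0, #1: r0=5-1=4
CMP r0, #3  (cmp 4,3)
BGT top: taken
after OR r1, r1, #8: r1=91|8=91
after ADD r1, r1, #4: r1=91+4=95
after ADD r1, r1, #9: r1=95+9=104
after SUB r0, r0, #1: r0=4-1=3
CMP r0, #3  (cmp 3,3)
BGT top: not taken
after LSL r1, r1, #1: r1=104<<1=208
halt.

208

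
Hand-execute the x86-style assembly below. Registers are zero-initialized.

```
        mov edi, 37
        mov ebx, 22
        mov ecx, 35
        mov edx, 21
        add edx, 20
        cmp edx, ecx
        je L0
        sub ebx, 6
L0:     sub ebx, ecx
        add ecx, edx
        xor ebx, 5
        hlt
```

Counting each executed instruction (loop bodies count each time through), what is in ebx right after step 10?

-19

after mov edi, 37: edi=37
after mov ebx, 22: ebx=22
after mov ecx, 35: ecx=35
after mov edx, 21: edx=21
after add edx, 20: edx=21+20=41
cmp edx, ecx  (cmp 41,35)
je L0: not taken
after sub ebx, 6: ebx=22-6=16
after sub ebx, ecx: ebx=16-35=-19
after add ecx, edx: ecx=35+41=76
After step 10: ebx = -19.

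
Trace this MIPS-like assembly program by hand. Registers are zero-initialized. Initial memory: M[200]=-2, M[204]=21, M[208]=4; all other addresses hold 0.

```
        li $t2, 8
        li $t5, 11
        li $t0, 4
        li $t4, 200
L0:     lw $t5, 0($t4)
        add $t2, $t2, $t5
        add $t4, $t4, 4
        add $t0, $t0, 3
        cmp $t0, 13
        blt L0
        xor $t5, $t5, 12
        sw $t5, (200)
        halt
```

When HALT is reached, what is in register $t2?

31

$t2=8
$t5=11
$t0=4
$t4=200
$t5=M[200]=-2
$t2=8+(-2)=6
$t4=200+4=204
$t0=4+3=7
cmp $t0, 13  (cmp 7,13)
blt L0: taken
$t5=M[204]=21
$t2=6+21=27
$t4=204+4=208
$t0=7+3=10
cmp $t0, 13  (cmp 10,13)
blt L0: taken
$t5=M[208]=4
$t2=27+4=31
$t4=208+4=212
$t0=10+3=13
cmp $t0, 13  (cmp 13,13)
blt L0: not taken
$t5=4^12=8
sw $t5, (200) → M[200]=8
halt.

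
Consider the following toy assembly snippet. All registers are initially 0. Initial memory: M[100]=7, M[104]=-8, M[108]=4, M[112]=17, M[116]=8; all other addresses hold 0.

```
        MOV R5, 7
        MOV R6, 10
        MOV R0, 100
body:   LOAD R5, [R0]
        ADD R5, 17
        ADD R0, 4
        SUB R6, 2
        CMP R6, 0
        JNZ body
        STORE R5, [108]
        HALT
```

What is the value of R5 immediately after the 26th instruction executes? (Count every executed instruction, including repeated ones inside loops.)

34

after MOV R5, 7: R5=7
after MOV R6, 10: R6=10
after MOV R0, 100: R0=100
after LOAD R5, [R0]: R5=M[100]=7
after ADD R5, 17: R5=7+17=24
after ADD R0, 4: R0=100+4=104
after SUB R6, 2: R6=10-2=8
CMP R6, 0  (cmp 8,0)
JNZ body: taken
after LOAD R5, [R0]: R5=M[104]=-8
after ADD R5, 17: R5=(-8)+17=9
after ADD R0, 4: R0=104+4=108
after SUB R6, 2: R6=8-2=6
CMP R6, 0  (cmp 6,0)
JNZ body: taken
after LOAD R5, [R0]: R5=M[108]=4
after ADD R5, 17: R5=4+17=21
after ADD R0, 4: R0=108+4=112
after SUB R6, 2: R6=6-2=4
CMP R6, 0  (cmp 4,0)
JNZ body: taken
after LOAD R5, [R0]: R5=M[112]=17
after ADD R5, 17: R5=17+17=34
after ADD R0, 4: R0=112+4=116
after SUB R6, 2: R6=4-2=2
CMP R6, 0  (cmp 2,0)
After step 26: R5 = 34.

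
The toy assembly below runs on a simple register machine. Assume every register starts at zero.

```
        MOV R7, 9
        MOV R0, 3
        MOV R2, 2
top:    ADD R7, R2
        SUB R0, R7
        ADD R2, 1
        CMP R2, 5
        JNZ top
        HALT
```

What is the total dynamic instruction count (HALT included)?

R7=9
R0=3
R2=2
R7=9+2=11
R0=3-11=-8
R2=2+1=3
CMP R2, 5  (cmp 3,5)
JNZ top: taken
R7=11+3=14
R0=(-8)-14=-22
R2=3+1=4
CMP R2, 5  (cmp 4,5)
JNZ top: taken
R7=14+4=18
R0=(-22)-18=-40
R2=4+1=5
CMP R2, 5  (cmp 5,5)
JNZ top: not taken
halt.
Total executed instructions: 19.

19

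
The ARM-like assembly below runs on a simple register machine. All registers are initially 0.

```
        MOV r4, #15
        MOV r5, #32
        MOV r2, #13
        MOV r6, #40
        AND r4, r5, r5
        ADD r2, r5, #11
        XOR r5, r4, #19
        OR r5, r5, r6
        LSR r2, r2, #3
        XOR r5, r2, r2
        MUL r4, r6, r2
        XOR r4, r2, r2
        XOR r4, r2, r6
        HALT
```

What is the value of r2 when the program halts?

5

MOV r4, #15 → r4=15
MOV r5, #32 → r5=32
MOV r2, #13 → r2=13
MOV r6, #40 → r6=40
AND r4, r5, r5 → r4=32&32=32
ADD r2, r5, #11 → r2=32+11=43
XOR r5, r4, #19 → r5=32^19=51
OR r5, r5, r6 → r5=51|40=59
LSR r2, r2, #3 → r2=43>>3=5
XOR r5, r2, r2 → r5=5^5=0
MUL r4, r6, r2 → r4=40*5=200
XOR r4, r2, r2 → r4=5^5=0
XOR r4, r2, r6 → r4=5^40=45
halt.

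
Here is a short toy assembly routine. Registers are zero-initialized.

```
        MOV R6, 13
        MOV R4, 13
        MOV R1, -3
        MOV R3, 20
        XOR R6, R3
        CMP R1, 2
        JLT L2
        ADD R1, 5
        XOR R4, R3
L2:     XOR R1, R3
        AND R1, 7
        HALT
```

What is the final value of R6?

after MOV R6, 13: R6=13
after MOV R4, 13: R4=13
after MOV R1, -3: R1=-3
after MOV R3, 20: R3=20
after XOR R6, R3: R6=13^20=25
CMP R1, 2  (cmp -3,2)
JLT L2: taken
after XOR R1, R3: R1=(-3)^20=-23
after AND R1, 7: R1=(-23)&7=1
halt.

25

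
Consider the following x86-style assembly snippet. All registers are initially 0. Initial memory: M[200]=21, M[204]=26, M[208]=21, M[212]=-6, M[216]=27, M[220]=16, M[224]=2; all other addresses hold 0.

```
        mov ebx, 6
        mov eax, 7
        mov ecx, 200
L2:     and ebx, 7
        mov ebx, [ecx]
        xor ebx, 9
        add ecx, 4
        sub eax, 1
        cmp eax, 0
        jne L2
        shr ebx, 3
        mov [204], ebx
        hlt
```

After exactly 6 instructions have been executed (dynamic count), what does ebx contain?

after mov ebx, 6: ebx=6
after mov eax, 7: eax=7
after mov ecx, 200: ecx=200
after and ebx, 7: ebx=6&7=6
after mov ebx, [ecx]: ebx=M[200]=21
after xor ebx, 9: ebx=21^9=28
After step 6: ebx = 28.

28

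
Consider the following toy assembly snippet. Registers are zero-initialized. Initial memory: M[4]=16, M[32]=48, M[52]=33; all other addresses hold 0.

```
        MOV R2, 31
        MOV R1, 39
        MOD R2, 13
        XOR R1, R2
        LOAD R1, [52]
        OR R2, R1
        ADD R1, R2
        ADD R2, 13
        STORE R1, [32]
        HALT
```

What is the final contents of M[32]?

R2=31
R1=39
R2=31%13=5
R1=39^5=34
R1=M[52]=33
R2=5|33=37
R1=33+37=70
R2=37+13=50
STORE R1, [32] → M[32]=70
halt.

70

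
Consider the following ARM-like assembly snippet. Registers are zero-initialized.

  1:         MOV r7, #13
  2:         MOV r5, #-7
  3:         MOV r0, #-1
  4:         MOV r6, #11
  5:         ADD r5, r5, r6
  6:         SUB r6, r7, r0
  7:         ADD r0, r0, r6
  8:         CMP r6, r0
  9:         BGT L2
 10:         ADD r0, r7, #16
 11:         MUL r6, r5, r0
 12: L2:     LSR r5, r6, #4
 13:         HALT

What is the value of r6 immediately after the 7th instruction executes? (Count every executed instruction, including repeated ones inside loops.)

14

after MOV r7, #13: r7=13
after MOV r5, #-7: r5=-7
after MOV r0, #-1: r0=-1
after MOV r6, #11: r6=11
after ADD r5, r5, r6: r5=(-7)+11=4
after SUB r6, r7, r0: r6=13-(-1)=14
after ADD r0, r0, r6: r0=(-1)+14=13
After step 7: r6 = 14.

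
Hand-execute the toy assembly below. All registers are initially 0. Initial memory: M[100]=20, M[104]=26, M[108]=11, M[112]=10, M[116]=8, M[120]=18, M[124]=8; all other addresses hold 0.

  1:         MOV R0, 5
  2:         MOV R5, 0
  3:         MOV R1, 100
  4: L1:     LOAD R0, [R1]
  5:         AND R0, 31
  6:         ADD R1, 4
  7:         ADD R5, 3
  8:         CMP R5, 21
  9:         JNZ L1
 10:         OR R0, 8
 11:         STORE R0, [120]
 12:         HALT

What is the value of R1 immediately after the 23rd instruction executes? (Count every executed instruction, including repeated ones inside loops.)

112

after MOV R0, 5: R0=5
after MOV R5, 0: R5=0
after MOV R1, 100: R1=100
after LOAD R0, [R1]: R0=M[100]=20
after AND R0, 31: R0=20&31=20
after ADD R1, 4: R1=100+4=104
after ADD R5, 3: R5=0+3=3
CMP R5, 21  (cmp 3,21)
JNZ L1: taken
after LOAD R0, [R1]: R0=M[104]=26
after AND R0, 31: R0=26&31=26
after ADD R1, 4: R1=104+4=108
after ADD R5, 3: R5=3+3=6
CMP R5, 21  (cmp 6,21)
JNZ L1: taken
after LOAD R0, [R1]: R0=M[108]=11
after AND R0, 31: R0=11&31=11
after ADD R1, 4: R1=108+4=112
after ADD R5, 3: R5=6+3=9
CMP R5, 21  (cmp 9,21)
JNZ L1: taken
after LOAD R0, [R1]: R0=M[112]=10
after AND R0, 31: R0=10&31=10
After step 23: R1 = 112.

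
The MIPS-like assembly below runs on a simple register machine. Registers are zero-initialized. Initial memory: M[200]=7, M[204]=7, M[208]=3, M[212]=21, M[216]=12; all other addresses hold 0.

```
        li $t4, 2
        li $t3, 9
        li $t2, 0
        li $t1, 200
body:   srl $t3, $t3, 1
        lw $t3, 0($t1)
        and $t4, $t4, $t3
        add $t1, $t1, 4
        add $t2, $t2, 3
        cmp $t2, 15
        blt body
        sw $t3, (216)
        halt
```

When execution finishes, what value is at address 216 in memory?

after li $t4, 2: $t4=2
after li $t3, 9: $t3=9
after li $t2, 0: $t2=0
after li $t1, 200: $t1=200
after srl $t3, $t3, 1: $t3=9>>1=4
after lw $t3, 0($t1): $t3=M[200]=7
after and $t4, $t4, $t3: $t4=2&7=2
after add $t1, $t1, 4: $t1=200+4=204
after add $t2, $t2, 3: $t2=0+3=3
cmp $t2, 15  (cmp 3,15)
blt body: taken
after srl $t3, $t3, 1: $t3=7>>1=3
after lw $t3, 0($t1): $t3=M[204]=7
after and $t4, $t4, $t3: $t4=2&7=2
after add $t1, $t1, 4: $t1=204+4=208
after add $t2, $t2, 3: $t2=3+3=6
cmp $t2, 15  (cmp 6,15)
blt body: taken
after srl $t3, $t3, 1: $t3=7>>1=3
after lw $t3, 0($t1): $t3=M[208]=3
after and $t4, $t4, $t3: $t4=2&3=2
after add $t1, $t1, 4: $t1=208+4=212
after add $t2, $t2, 3: $t2=6+3=9
cmp $t2, 15  (cmp 9,15)
blt body: taken
after srl $t3, $t3, 1: $t3=3>>1=1
after lw $t3, 0($t1): $t3=M[212]=21
after and $t4, $t4, $t3: $t4=2&21=0
after add $t1, $t1, 4: $t1=212+4=216
after add $t2, $t2, 3: $t2=9+3=12
cmp $t2, 15  (cmp 12,15)
blt body: taken
after srl $t3, $t3, 1: $t3=21>>1=10
after lw $t3, 0($t1): $t3=M[216]=12
after and $t4, $t4, $t3: $t4=0&12=0
after add $t1, $t1, 4: $t1=216+4=220
after add $t2, $t2, 3: $t2=12+3=15
cmp $t2, 15  (cmp 15,15)
blt body: not taken
sw $t3, (216) → M[216]=12
halt.

12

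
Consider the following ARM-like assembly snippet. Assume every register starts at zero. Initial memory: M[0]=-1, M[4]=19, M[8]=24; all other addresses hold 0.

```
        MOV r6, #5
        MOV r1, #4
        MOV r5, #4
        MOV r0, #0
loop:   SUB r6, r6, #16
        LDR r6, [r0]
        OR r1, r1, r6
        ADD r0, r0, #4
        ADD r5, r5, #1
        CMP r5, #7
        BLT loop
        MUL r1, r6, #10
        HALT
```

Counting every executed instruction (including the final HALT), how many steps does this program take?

27

MOV r6, #5 → r6=5
MOV r1, #4 → r1=4
MOV r5, #4 → r5=4
MOV r0, #0 → r0=0
SUB r6, r6, #16 → r6=5-16=-11
LDR r6, [r0] → r6=M[0]=-1
OR r1, r1, r6 → r1=4|(-1)=-1
ADD r0, r0, #4 → r0=0+4=4
ADD r5, r5, #1 → r5=4+1=5
CMP r5, #7  (cmp 5,7)
BLT loop: taken
SUB r6, r6, #16 → r6=(-1)-16=-17
LDR r6, [r0] → r6=M[4]=19
OR r1, r1, r6 → r1=(-1)|19=-1
ADD r0, r0, #4 → r0=4+4=8
ADD r5, r5, #1 → r5=5+1=6
CMP r5, #7  (cmp 6,7)
BLT loop: taken
SUB r6, r6, #16 → r6=19-16=3
LDR r6, [r0] → r6=M[8]=24
OR r1, r1, r6 → r1=(-1)|24=-1
ADD r0, r0, #4 → r0=8+4=12
ADD r5, r5, #1 → r5=6+1=7
CMP r5, #7  (cmp 7,7)
BLT loop: not taken
MUL r1, r6, #10 → r1=24*10=240
halt.
Total executed instructions: 27.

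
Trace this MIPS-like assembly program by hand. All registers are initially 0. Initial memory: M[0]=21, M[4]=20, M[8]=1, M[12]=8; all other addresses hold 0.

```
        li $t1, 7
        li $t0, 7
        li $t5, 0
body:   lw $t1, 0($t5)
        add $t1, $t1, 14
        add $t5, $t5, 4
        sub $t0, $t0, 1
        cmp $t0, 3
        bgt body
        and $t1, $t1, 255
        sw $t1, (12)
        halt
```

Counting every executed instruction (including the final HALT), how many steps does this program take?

30

$t1=7
$t0=7
$t5=0
$t1=M[0]=21
$t1=21+14=35
$t5=0+4=4
$t0=7-1=6
cmp $t0, 3  (cmp 6,3)
bgt body: taken
$t1=M[4]=20
$t1=20+14=34
$t5=4+4=8
$t0=6-1=5
cmp $t0, 3  (cmp 5,3)
bgt body: taken
$t1=M[8]=1
$t1=1+14=15
$t5=8+4=12
$t0=5-1=4
cmp $t0, 3  (cmp 4,3)
bgt body: taken
$t1=M[12]=8
$t1=8+14=22
$t5=12+4=16
$t0=4-1=3
cmp $t0, 3  (cmp 3,3)
bgt body: not taken
$t1=22&255=22
sw $t1, (12) → M[12]=22
halt.
Total executed instructions: 30.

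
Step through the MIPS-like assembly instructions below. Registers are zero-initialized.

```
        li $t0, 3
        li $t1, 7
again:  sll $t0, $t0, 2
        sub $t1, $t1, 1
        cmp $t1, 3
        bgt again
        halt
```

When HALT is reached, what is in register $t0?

768

$t0=3
$t1=7
$t0=3<<2=12
$t1=7-1=6
cmp $t1, 3  (cmp 6,3)
bgt again: taken
$t0=12<<2=48
$t1=6-1=5
cmp $t1, 3  (cmp 5,3)
bgt again: taken
$t0=48<<2=192
$t1=5-1=4
cmp $t1, 3  (cmp 4,3)
bgt again: taken
$t0=192<<2=768
$t1=4-1=3
cmp $t1, 3  (cmp 3,3)
bgt again: not taken
halt.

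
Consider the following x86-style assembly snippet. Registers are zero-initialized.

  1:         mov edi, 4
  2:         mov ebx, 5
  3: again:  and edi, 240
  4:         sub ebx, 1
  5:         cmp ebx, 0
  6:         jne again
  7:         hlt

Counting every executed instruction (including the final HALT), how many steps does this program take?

after mov edi, 4: edi=4
after mov ebx, 5: ebx=5
after and edi, 240: edi=4&240=0
after sub ebx, 1: ebx=5-1=4
cmp ebx, 0  (cmp 4,0)
jne again: taken
after and edi, 240: edi=0&240=0
after sub ebx, 1: ebx=4-1=3
cmp ebx, 0  (cmp 3,0)
jne again: taken
after and edi, 240: edi=0&240=0
after sub ebx, 1: ebx=3-1=2
cmp ebx, 0  (cmp 2,0)
jne again: taken
after and edi, 240: edi=0&240=0
after sub ebx, 1: ebx=2-1=1
cmp ebx, 0  (cmp 1,0)
jne again: taken
after and edi, 240: edi=0&240=0
after sub ebx, 1: ebx=1-1=0
cmp ebx, 0  (cmp 0,0)
jne again: not taken
halt.
Total executed instructions: 23.

23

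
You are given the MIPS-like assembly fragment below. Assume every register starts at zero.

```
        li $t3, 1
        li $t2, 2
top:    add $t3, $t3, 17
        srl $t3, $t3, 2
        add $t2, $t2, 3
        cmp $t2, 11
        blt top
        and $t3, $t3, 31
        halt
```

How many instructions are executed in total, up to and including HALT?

19

li $t3, 1 → $t3=1
li $t2, 2 → $t2=2
add $t3, $t3, 17 → $t3=1+17=18
srl $t3, $t3, 2 → $t3=18>>2=4
add $t2, $t2, 3 → $t2=2+3=5
cmp $t2, 11  (cmp 5,11)
blt top: taken
add $t3, $t3, 17 → $t3=4+17=21
srl $t3, $t3, 2 → $t3=21>>2=5
add $t2, $t2, 3 → $t2=5+3=8
cmp $t2, 11  (cmp 8,11)
blt top: taken
add $t3, $t3, 17 → $t3=5+17=22
srl $t3, $t3, 2 → $t3=22>>2=5
add $t2, $t2, 3 → $t2=8+3=11
cmp $t2, 11  (cmp 11,11)
blt top: not taken
and $t3, $t3, 31 → $t3=5&31=5
halt.
Total executed instructions: 19.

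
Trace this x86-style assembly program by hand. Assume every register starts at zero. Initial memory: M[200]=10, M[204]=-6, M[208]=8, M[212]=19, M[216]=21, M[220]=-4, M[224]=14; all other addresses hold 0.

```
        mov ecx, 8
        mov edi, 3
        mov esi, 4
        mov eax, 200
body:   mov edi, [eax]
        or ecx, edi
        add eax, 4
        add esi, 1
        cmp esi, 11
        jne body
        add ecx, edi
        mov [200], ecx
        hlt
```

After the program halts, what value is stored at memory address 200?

13

ecx=8
edi=3
esi=4
eax=200
edi=M[200]=10
ecx=8|10=10
eax=200+4=204
esi=4+1=5
cmp esi, 11  (cmp 5,11)
jne body: taken
edi=M[204]=-6
ecx=10|(-6)=-6
eax=204+4=208
esi=5+1=6
cmp esi, 11  (cmp 6,11)
jne body: taken
edi=M[208]=8
ecx=(-6)|8=-6
eax=208+4=212
esi=6+1=7
cmp esi, 11  (cmp 7,11)
jne body: taken
edi=M[212]=19
ecx=(-6)|19=-5
eax=212+4=216
esi=7+1=8
cmp esi, 11  (cmp 8,11)
jne body: taken
edi=M[216]=21
ecx=(-5)|21=-1
eax=216+4=220
esi=8+1=9
cmp esi, 11  (cmp 9,11)
jne body: taken
edi=M[220]=-4
ecx=(-1)|(-4)=-1
eax=220+4=224
esi=9+1=10
cmp esi, 11  (cmp 10,11)
jne body: taken
edi=M[224]=14
ecx=(-1)|14=-1
eax=224+4=228
esi=10+1=11
cmp esi, 11  (cmp 11,11)
jne body: not taken
ecx=(-1)+14=13
mov [200], ecx → M[200]=13
halt.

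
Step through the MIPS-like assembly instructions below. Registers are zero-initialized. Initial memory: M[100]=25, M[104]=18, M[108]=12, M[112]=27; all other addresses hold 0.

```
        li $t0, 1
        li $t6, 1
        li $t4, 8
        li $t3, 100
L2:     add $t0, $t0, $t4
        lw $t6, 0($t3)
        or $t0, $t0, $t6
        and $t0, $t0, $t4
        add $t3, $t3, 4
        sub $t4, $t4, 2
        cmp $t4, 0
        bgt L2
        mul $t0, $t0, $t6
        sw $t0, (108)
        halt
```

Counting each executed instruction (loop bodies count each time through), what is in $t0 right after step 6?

$t0=1
$t6=1
$t4=8
$t3=100
$t0=1+8=9
$t6=M[100]=25
After step 6: $t0 = 9.

9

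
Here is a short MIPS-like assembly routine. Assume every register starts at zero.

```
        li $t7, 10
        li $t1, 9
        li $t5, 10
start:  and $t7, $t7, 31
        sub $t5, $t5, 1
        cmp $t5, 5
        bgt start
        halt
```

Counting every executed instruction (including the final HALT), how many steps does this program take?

after li $t7, 10: $t7=10
after li $t1, 9: $t1=9
after li $t5, 10: $t5=10
after and $t7, $t7, 31: $t7=10&31=10
after sub $t5, $t5, 1: $t5=10-1=9
cmp $t5, 5  (cmp 9,5)
bgt start: taken
after and $t7, $t7, 31: $t7=10&31=10
after sub $t5, $t5, 1: $t5=9-1=8
cmp $t5, 5  (cmp 8,5)
bgt start: taken
after and $t7, $t7, 31: $t7=10&31=10
after sub $t5, $t5, 1: $t5=8-1=7
cmp $t5, 5  (cmp 7,5)
bgt start: taken
after and $t7, $t7, 31: $t7=10&31=10
after sub $t5, $t5, 1: $t5=7-1=6
cmp $t5, 5  (cmp 6,5)
bgt start: taken
after and $t7, $t7, 31: $t7=10&31=10
after sub $t5, $t5, 1: $t5=6-1=5
cmp $t5, 5  (cmp 5,5)
bgt start: not taken
halt.
Total executed instructions: 24.

24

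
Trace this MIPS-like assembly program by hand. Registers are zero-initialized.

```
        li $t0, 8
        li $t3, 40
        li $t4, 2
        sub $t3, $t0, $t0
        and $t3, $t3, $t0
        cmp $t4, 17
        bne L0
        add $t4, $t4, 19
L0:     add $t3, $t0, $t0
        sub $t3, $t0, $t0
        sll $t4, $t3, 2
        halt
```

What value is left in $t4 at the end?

after li $t0, 8: $t0=8
after li $t3, 40: $t3=40
after li $t4, 2: $t4=2
after sub $t3, $t0, $t0: $t3=8-8=0
after and $t3, $t3, $t0: $t3=0&8=0
cmp $t4, 17  (cmp 2,17)
bne L0: taken
after add $t3, $t0, $t0: $t3=8+8=16
after sub $t3, $t0, $t0: $t3=8-8=0
after sll $t4, $t3, 2: $t4=0<<2=0
halt.

0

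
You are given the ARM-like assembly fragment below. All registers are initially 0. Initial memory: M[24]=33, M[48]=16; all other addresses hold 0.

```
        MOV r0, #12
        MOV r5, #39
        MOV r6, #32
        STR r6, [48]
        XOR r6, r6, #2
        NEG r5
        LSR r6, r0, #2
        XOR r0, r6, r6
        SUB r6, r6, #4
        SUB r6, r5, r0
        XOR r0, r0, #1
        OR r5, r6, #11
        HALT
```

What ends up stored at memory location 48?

32

after MOV r0, #12: r0=12
after MOV r5, #39: r5=39
after MOV r6, #32: r6=32
STR r6, [48] → M[48]=32
after XOR r6, r6, #2: r6=32^2=34
after NEG r5: r5=-(39)=-39
after LSR r6, r0, #2: r6=12>>2=3
after XOR r0, r6, r6: r0=3^3=0
after SUB r6, r6, #4: r6=3-4=-1
after SUB r6, r5, r0: r6=(-39)-0=-39
after XOR r0, r0, #1: r0=0^1=1
after OR r5, r6, #11: r5=(-39)|11=-37
halt.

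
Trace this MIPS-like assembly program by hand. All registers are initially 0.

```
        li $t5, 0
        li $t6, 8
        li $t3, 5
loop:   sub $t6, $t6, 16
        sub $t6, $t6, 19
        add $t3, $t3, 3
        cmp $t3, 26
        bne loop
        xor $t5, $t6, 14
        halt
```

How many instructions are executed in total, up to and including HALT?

40

$t5=0
$t6=8
$t3=5
$t6=8-16=-8
$t6=(-8)-19=-27
$t3=5+3=8
cmp $t3, 26  (cmp 8,26)
bne loop: taken
$t6=(-27)-16=-43
$t6=(-43)-19=-62
$t3=8+3=11
cmp $t3, 26  (cmp 11,26)
bne loop: taken
$t6=(-62)-16=-78
$t6=(-78)-19=-97
$t3=11+3=14
cmp $t3, 26  (cmp 14,26)
bne loop: taken
$t6=(-97)-16=-113
$t6=(-113)-19=-132
$t3=14+3=17
cmp $t3, 26  (cmp 17,26)
bne loop: taken
$t6=(-132)-16=-148
$t6=(-148)-19=-167
$t3=17+3=20
cmp $t3, 26  (cmp 20,26)
bne loop: taken
$t6=(-167)-16=-183
$t6=(-183)-19=-202
$t3=20+3=23
cmp $t3, 26  (cmp 23,26)
bne loop: taken
$t6=(-202)-16=-218
$t6=(-218)-19=-237
$t3=23+3=26
cmp $t3, 26  (cmp 26,26)
bne loop: not taken
$t5=(-237)^14=-227
halt.
Total executed instructions: 40.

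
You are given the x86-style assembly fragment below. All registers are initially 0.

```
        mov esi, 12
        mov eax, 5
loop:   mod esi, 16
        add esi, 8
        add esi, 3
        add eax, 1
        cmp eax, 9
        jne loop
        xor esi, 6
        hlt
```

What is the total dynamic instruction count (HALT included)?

mov esi, 12 → esi=12
mov eax, 5 → eax=5
mod esi, 16 → esi=12%16=12
add esi, 8 → esi=12+8=20
add esi, 3 → esi=20+3=23
add eax, 1 → eax=5+1=6
cmp eax, 9  (cmp 6,9)
jne loop: taken
mod esi, 16 → esi=23%16=7
add esi, 8 → esi=7+8=15
add esi, 3 → esi=15+3=18
add eax, 1 → eax=6+1=7
cmp eax, 9  (cmp 7,9)
jne loop: taken
mod esi, 16 → esi=18%16=2
add esi, 8 → esi=2+8=10
add esi, 3 → esi=10+3=13
add eax, 1 → eax=7+1=8
cmp eax, 9  (cmp 8,9)
jne loop: taken
mod esi, 16 → esi=13%16=13
add esi, 8 → esi=13+8=21
add esi, 3 → esi=21+3=24
add eax, 1 → eax=8+1=9
cmp eax, 9  (cmp 9,9)
jne loop: not taken
xor esi, 6 → esi=24^6=30
halt.
Total executed instructions: 28.

28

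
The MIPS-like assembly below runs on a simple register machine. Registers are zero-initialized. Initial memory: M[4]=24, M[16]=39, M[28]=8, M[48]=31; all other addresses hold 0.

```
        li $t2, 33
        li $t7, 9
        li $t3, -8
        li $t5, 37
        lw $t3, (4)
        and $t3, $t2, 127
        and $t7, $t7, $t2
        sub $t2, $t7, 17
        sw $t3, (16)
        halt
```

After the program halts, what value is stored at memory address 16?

33

$t2=33
$t7=9
$t3=-8
$t5=37
$t3=M[4]=24
$t3=33&127=33
$t7=9&33=1
$t2=1-17=-16
sw $t3, (16) → M[16]=33
halt.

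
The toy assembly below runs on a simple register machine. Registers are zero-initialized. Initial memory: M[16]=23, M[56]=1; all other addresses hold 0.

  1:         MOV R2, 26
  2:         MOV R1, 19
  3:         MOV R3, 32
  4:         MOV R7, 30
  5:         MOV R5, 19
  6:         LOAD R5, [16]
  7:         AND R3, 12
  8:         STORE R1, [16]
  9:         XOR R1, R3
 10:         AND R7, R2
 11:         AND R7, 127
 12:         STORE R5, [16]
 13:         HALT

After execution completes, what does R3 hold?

0

after MOV R2, 26: R2=26
after MOV R1, 19: R1=19
after MOV R3, 32: R3=32
after MOV R7, 30: R7=30
after MOV R5, 19: R5=19
after LOAD R5, [16]: R5=M[16]=23
after AND R3, 12: R3=32&12=0
STORE R1, [16] → M[16]=19
after XOR R1, R3: R1=19^0=19
after AND R7, R2: R7=30&26=26
after AND R7, 127: R7=26&127=26
STORE R5, [16] → M[16]=23
halt.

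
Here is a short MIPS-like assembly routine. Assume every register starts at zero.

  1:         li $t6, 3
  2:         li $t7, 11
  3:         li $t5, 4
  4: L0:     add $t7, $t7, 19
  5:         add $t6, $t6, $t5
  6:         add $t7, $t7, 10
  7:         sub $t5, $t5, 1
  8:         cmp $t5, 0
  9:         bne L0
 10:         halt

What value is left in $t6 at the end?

li $t6, 3 → $t6=3
li $t7, 11 → $t7=11
li $t5, 4 → $t5=4
add $t7, $t7, 19 → $t7=11+19=30
add $t6, $t6, $t5 → $t6=3+4=7
add $t7, $t7, 10 → $t7=30+10=40
sub $t5, $t5, 1 → $t5=4-1=3
cmp $t5, 0  (cmp 3,0)
bne L0: taken
add $t7, $t7, 19 → $t7=40+19=59
add $t6, $t6, $t5 → $t6=7+3=10
add $t7, $t7, 10 → $t7=59+10=69
sub $t5, $t5, 1 → $t5=3-1=2
cmp $t5, 0  (cmp 2,0)
bne L0: taken
add $t7, $t7, 19 → $t7=69+19=88
add $t6, $t6, $t5 → $t6=10+2=12
add $t7, $t7, 10 → $t7=88+10=98
sub $t5, $t5, 1 → $t5=2-1=1
cmp $t5, 0  (cmp 1,0)
bne L0: taken
add $t7, $t7, 19 → $t7=98+19=117
add $t6, $t6, $t5 → $t6=12+1=13
add $t7, $t7, 10 → $t7=117+10=127
sub $t5, $t5, 1 → $t5=1-1=0
cmp $t5, 0  (cmp 0,0)
bne L0: not taken
halt.

13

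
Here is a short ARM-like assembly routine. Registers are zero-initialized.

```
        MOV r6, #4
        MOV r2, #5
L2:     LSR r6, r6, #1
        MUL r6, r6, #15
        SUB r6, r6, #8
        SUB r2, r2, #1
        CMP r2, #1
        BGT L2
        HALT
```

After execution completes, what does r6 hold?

after MOV r6, #4: r6=4
after MOV r2, #5: r2=5
after LSR r6, r6, #1: r6=4>>1=2
after MUL r6, r6, #15: r6=2*15=30
after SUB r6, r6, #8: r6=30-8=22
after SUB r2, r2, #1: r2=5-1=4
CMP r2, #1  (cmp 4,1)
BGT L2: taken
after LSR r6, r6, #1: r6=22>>1=11
after MUL r6, r6, #15: r6=11*15=165
after SUB r6, r6, #8: r6=165-8=157
after SUB r2, r2, #1: r2=4-1=3
CMP r2, #1  (cmp 3,1)
BGT L2: taken
after LSR r6, r6, #1: r6=157>>1=78
after MUL r6, r6, #15: r6=78*15=1170
after SUB r6, r6, #8: r6=1170-8=1162
after SUB r2, r2, #1: r2=3-1=2
CMP r2, #1  (cmp 2,1)
BGT L2: taken
after LSR r6, r6, #1: r6=1162>>1=581
after MUL r6, r6, #15: r6=581*15=8715
after SUB r6, r6, #8: r6=8715-8=8707
after SUB r2, r2, #1: r2=2-1=1
CMP r2, #1  (cmp 1,1)
BGT L2: not taken
halt.

8707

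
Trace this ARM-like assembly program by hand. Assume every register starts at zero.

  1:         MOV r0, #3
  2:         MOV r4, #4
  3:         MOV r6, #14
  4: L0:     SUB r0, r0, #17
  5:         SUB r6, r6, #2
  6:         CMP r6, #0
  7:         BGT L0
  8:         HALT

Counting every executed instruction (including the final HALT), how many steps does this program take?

r0=3
r4=4
r6=14
r0=3-17=-14
r6=14-2=12
CMP r6, #0  (cmp 12,0)
BGT L0: taken
r0=(-14)-17=-31
r6=12-2=10
CMP r6, #0  (cmp 10,0)
BGT L0: taken
r0=(-31)-17=-48
r6=10-2=8
CMP r6, #0  (cmp 8,0)
BGT L0: taken
r0=(-48)-17=-65
r6=8-2=6
CMP r6, #0  (cmp 6,0)
BGT L0: taken
r0=(-65)-17=-82
r6=6-2=4
CMP r6, #0  (cmp 4,0)
BGT L0: taken
r0=(-82)-17=-99
r6=4-2=2
CMP r6, #0  (cmp 2,0)
BGT L0: taken
r0=(-99)-17=-116
r6=2-2=0
CMP r6, #0  (cmp 0,0)
BGT L0: not taken
halt.
Total executed instructions: 32.

32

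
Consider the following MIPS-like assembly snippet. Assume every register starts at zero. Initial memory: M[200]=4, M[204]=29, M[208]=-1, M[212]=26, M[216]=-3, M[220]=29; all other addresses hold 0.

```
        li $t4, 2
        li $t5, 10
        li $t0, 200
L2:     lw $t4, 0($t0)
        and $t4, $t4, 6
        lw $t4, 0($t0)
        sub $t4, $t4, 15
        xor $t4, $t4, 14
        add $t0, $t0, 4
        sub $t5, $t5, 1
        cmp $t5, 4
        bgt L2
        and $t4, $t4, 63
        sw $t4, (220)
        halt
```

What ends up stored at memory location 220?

0

li $t4, 2 → $t4=2
li $t5, 10 → $t5=10
li $t0, 200 → $t0=200
lw $t4, 0($t0) → $t4=M[200]=4
and $t4, $t4, 6 → $t4=4&6=4
lw $t4, 0($t0) → $t4=M[200]=4
sub $t4, $t4, 15 → $t4=4-15=-11
xor $t4, $t4, 14 → $t4=(-11)^14=-5
add $t0, $t0, 4 → $t0=200+4=204
sub $t5, $t5, 1 → $t5=10-1=9
cmp $t5, 4  (cmp 9,4)
bgt L2: taken
lw $t4, 0($t0) → $t4=M[204]=29
and $t4, $t4, 6 → $t4=29&6=4
lw $t4, 0($t0) → $t4=M[204]=29
sub $t4, $t4, 15 → $t4=29-15=14
xor $t4, $t4, 14 → $t4=14^14=0
add $t0, $t0, 4 → $t0=204+4=208
sub $t5, $t5, 1 → $t5=9-1=8
cmp $t5, 4  (cmp 8,4)
bgt L2: taken
lw $t4, 0($t0) → $t4=M[208]=-1
and $t4, $t4, 6 → $t4=(-1)&6=6
lw $t4, 0($t0) → $t4=M[208]=-1
sub $t4, $t4, 15 → $t4=(-1)-15=-16
xor $t4, $t4, 14 → $t4=(-16)^14=-2
add $t0, $t0, 4 → $t0=208+4=212
sub $t5, $t5, 1 → $t5=8-1=7
cmp $t5, 4  (cmp 7,4)
bgt L2: taken
lw $t4, 0($t0) → $t4=M[212]=26
and $t4, $t4, 6 → $t4=26&6=2
lw $t4, 0($t0) → $t4=M[212]=26
sub $t4, $t4, 15 → $t4=26-15=11
xor $t4, $t4, 14 → $t4=11^14=5
add $t0, $t0, 4 → $t0=212+4=216
sub $t5, $t5, 1 → $t5=7-1=6
cmp $t5, 4  (cmp 6,4)
bgt L2: taken
lw $t4, 0($t0) → $t4=M[216]=-3
and $t4, $t4, 6 → $t4=(-3)&6=4
lw $t4, 0($t0) → $t4=M[216]=-3
sub $t4, $t4, 15 → $t4=(-3)-15=-18
xor $t4, $t4, 14 → $t4=(-18)^14=-32
add $t0, $t0, 4 → $t0=216+4=220
sub $t5, $t5, 1 → $t5=6-1=5
cmp $t5, 4  (cmp 5,4)
bgt L2: taken
lw $t4, 0($t0) → $t4=M[220]=29
and $t4, $t4, 6 → $t4=29&6=4
lw $t4, 0($t0) → $t4=M[220]=29
sub $t4, $t4, 15 → $t4=29-15=14
xor $t4, $t4, 14 → $t4=14^14=0
add $t0, $t0, 4 → $t0=220+4=224
sub $t5, $t5, 1 → $t5=5-1=4
cmp $t5, 4  (cmp 4,4)
bgt L2: not taken
and $t4, $t4, 63 → $t4=0&63=0
sw $t4, (220) → M[220]=0
halt.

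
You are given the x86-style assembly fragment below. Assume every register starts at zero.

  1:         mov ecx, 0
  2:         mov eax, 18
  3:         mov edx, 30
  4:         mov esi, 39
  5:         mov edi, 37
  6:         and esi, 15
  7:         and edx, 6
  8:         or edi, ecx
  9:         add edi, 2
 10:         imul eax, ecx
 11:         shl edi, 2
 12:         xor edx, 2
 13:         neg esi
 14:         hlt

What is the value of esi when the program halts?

-7

mov ecx, 0 → ecx=0
mov eax, 18 → eax=18
mov edx, 30 → edx=30
mov esi, 39 → esi=39
mov edi, 37 → edi=37
and esi, 15 → esi=39&15=7
and edx, 6 → edx=30&6=6
or edi, ecx → edi=37|0=37
add edi, 2 → edi=37+2=39
imul eax, ecx → eax=18*0=0
shl edi, 2 → edi=39<<2=156
xor edx, 2 → edx=6^2=4
neg esi → esi=-(7)=-7
halt.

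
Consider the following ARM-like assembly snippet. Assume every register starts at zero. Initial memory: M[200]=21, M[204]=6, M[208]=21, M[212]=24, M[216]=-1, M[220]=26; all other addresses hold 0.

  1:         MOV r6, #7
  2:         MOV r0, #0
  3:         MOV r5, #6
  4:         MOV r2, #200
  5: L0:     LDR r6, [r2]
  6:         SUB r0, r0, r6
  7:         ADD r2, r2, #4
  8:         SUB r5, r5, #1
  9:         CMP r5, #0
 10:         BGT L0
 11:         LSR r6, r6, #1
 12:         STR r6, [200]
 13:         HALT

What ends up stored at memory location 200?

13

MOV r6, #7 → r6=7
MOV r0, #0 → r0=0
MOV r5, #6 → r5=6
MOV r2, #200 → r2=200
LDR r6, [r2] → r6=M[200]=21
SUB r0, r0, r6 → r0=0-21=-21
ADD r2, r2, #4 → r2=200+4=204
SUB r5, r5, #1 → r5=6-1=5
CMP r5, #0  (cmp 5,0)
BGT L0: taken
LDR r6, [r2] → r6=M[204]=6
SUB r0, r0, r6 → r0=(-21)-6=-27
ADD r2, r2, #4 → r2=204+4=208
SUB r5, r5, #1 → r5=5-1=4
CMP r5, #0  (cmp 4,0)
BGT L0: taken
LDR r6, [r2] → r6=M[208]=21
SUB r0, r0, r6 → r0=(-27)-21=-48
ADD r2, r2, #4 → r2=208+4=212
SUB r5, r5, #1 → r5=4-1=3
CMP r5, #0  (cmp 3,0)
BGT L0: taken
LDR r6, [r2] → r6=M[212]=24
SUB r0, r0, r6 → r0=(-48)-24=-72
ADD r2, r2, #4 → r2=212+4=216
SUB r5, r5, #1 → r5=3-1=2
CMP r5, #0  (cmp 2,0)
BGT L0: taken
LDR r6, [r2] → r6=M[216]=-1
SUB r0, r0, r6 → r0=(-72)-(-1)=-71
ADD r2, r2, #4 → r2=216+4=220
SUB r5, r5, #1 → r5=2-1=1
CMP r5, #0  (cmp 1,0)
BGT L0: taken
LDR r6, [r2] → r6=M[220]=26
SUB r0, r0, r6 → r0=(-71)-26=-97
ADD r2, r2, #4 → r2=220+4=224
SUB r5, r5, #1 → r5=1-1=0
CMP r5, #0  (cmp 0,0)
BGT L0: not taken
LSR r6, r6, #1 → r6=26>>1=13
STR r6, [200] → M[200]=13
halt.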